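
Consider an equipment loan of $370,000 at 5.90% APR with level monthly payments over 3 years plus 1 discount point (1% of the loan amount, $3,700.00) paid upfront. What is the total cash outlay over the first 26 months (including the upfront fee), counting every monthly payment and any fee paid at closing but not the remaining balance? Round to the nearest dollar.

At 5.90% the monthly rate is 0.0049167, so the payment is 370,000 × 0.0049167 / (1 − 1.0049167^−36) = $11,239.36.
Total outlay = 26 × $11,239.36 + $3,700.00 = $295,923.36.

$295,923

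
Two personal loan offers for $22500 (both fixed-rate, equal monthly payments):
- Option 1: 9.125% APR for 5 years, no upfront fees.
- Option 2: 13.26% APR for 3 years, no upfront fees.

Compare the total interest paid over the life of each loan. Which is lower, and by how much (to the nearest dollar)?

Option 1: at 9.125% the monthly rate is 0.0076042, so the payment is 22,500 × 0.0076042 / (1 − 1.0076042^−60) = $468.43.
Total interest on Option 1 = 60 × $468.43 − $22,500 = $5,605.80.
Option 2: at 13.26% the monthly rate is 0.0110500, so the payment is 22,500 × 0.0110500 / (1 − 1.0110500^−36) = $760.93.
Total interest on Option 2 = 36 × $760.93 − $22,500 = $4,893.48.
Option 2 is lower by $712.32.

Option 2 by $712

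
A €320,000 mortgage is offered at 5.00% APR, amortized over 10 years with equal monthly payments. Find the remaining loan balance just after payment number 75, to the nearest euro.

€139,007

With monthly rate i = 5%/12 = 0.0041667, the balance after k of n payments is P · [(1+i)^n − (1+i)^k] / [(1+i)^n − 1].
(1+0.0041667)^120 = 1.64700950 and (1+0.0041667)^75 = 1.36595082, so the balance is 320,000 × (1.64700950 − 1.36595082) / (1.64700950 − 1) = €139,006.89.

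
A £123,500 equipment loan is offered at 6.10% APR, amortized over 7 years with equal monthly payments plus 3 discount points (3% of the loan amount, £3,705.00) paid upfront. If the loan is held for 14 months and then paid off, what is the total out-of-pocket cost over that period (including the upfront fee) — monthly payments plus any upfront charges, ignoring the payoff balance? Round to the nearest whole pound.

£29,046

At 6.10% the monthly rate is 0.0050833, so the payment is 123,500 × 0.0050833 / (1 − 1.0050833^−84) = £1,810.08.
Total outlay = 14 × £1,810.08 + £3,705.00 = £29,046.12.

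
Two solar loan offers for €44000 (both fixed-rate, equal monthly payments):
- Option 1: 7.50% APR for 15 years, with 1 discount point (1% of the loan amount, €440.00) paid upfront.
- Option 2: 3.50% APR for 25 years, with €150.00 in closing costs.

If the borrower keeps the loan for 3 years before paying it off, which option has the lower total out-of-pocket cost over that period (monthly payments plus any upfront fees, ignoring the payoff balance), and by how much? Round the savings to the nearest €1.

Option 2 by €7,044

Option 1: monthly rate = 7.5%/12 = 0.0062500; payment = 44,000 × 0.0062500 / (1 − (1+0.0062500)^−180) = €407.89.
Option 2: monthly rate = 3.5%/12 = 0.0029167; payment = 44,000 × 0.0029167 / (1 − (1+0.0029167)^−300) = €220.27.
Over 36 months: Option 1 costs 36 × €407.89 + €440.00 = €15,124.04; Option 2 costs 36 × €220.27 + €150.00 = €8,079.72.
Option 2 is cheaper by €15,124.04 − €8,079.72 = €7,044.32.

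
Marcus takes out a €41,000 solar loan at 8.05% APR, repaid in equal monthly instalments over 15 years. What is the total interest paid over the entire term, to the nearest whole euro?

Monthly rate = 8.05%/12 = 0.0067083; payment = 41,000 × 0.0067083 / (1 − (1+0.0067083)^−180) = €393.00.
Total paid = 180 × €393.00 = €70,740.00; interest = €70,740.00 − €41,000 = €29,740.00.

€29,740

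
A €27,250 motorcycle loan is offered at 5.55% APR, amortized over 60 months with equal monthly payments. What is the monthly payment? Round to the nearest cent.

Monthly rate = 5.55%/12 = 0.0046250; payment = 27,250 × 0.0046250 / (1 − (1+0.0046250)^−60) = €521.14.

€521.14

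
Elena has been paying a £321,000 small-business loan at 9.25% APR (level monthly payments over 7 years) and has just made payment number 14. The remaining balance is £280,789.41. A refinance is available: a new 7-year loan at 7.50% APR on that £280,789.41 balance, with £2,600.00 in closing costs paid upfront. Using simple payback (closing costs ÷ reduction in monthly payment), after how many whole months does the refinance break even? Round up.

Current payment = 321,000 × 9.25%/12 / (1 − (1+0.0077083)^−84) = £5,205.41.
Refinanced payment = 280,789.41 × 0.0062500 / (1 − (1+0.0062500)^−84) = £4,306.83.
Monthly savings = £5,205.41 − £4,306.83 = £898.58.
Break-even = £2,600.00 / £898.58 = 2.89 → 3 months.

3 months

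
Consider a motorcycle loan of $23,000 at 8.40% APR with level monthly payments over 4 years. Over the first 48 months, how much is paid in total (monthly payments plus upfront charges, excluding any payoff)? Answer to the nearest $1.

$27,160

Monthly rate = 8.4%/12 = 0.0070000; payment = 23,000 × 0.0070000 / (1 − (1+0.0070000)^−48) = $565.83.
Total outlay = 48 × $565.83 = $27,159.84.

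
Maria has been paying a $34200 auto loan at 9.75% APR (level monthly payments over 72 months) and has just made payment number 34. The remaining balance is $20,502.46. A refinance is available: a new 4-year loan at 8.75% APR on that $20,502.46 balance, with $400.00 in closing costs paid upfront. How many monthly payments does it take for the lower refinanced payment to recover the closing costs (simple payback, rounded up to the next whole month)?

4 months

Current payment = 34,200 × 9.75%/12 / (1 − (1+0.0081250)^−72) = $629.28.
Refinanced payment = 20,502.46 × 0.0072917 / (1 − (1+0.0072917)^−48) = $507.77.
Monthly savings = $629.28 − $507.77 = $121.51.
Break-even = $400.00 / $121.51 = 3.29 → 4 months.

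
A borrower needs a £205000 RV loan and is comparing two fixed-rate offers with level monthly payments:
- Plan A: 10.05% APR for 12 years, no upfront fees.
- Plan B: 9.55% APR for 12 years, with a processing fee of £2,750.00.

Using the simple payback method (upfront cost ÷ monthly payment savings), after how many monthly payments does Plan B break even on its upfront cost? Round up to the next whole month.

47 months

Plan A: at 10.05% the monthly rate is 0.0083750, so the payment is 205,000 × 0.0083750 / (1 − 1.0083750^−144) = £2,455.84.
Plan B: at 9.55% the monthly rate is 0.0079583, so the payment is 205,000 × 0.0079583 / (1 − 1.0079583^−144) = £2,396.92.
Monthly savings = £2,455.84 − £2,396.92 = £58.92.
Break-even = £2,750.00 / £58.92 = 46.67 → 47 months.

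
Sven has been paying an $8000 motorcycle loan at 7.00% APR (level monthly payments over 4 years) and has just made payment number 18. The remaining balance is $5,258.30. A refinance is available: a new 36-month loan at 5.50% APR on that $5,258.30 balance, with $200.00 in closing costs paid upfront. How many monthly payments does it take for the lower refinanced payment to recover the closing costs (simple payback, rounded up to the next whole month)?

7 months

Current payment = 8,000 × 7%/12 / (1 − (1+0.0058333)^−48) = $191.57.
Refinanced payment = 5,258.30 × 0.0045833 / (1 − (1+0.0045833)^−36) = $158.78.
Monthly savings = $191.57 − $158.78 = $32.79.
Break-even = $200.00 / $32.79 = 6.10 → 7 months.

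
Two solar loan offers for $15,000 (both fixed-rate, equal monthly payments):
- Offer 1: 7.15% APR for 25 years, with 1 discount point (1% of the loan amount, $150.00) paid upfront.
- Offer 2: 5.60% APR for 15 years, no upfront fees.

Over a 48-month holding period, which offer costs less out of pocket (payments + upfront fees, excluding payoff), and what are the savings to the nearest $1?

Offer 1: at 7.15% the monthly rate is 0.0059583, so the payment is 15,000 × 0.0059583 / (1 − 1.0059583^−300) = $107.46.
Offer 2: at 5.60% the monthly rate is 0.0046667, so the payment is 15,000 × 0.0046667 / (1 − 1.0046667^−180) = $123.36.
Over 48 months: Offer 1 costs 48 × $107.46 + $150.00 = $5,308.08; Offer 2 costs 48 × $123.36 = $5,921.28.
Offer 1 is cheaper by $5,921.28 − $5,308.08 = $613.20.

Offer 1 by $613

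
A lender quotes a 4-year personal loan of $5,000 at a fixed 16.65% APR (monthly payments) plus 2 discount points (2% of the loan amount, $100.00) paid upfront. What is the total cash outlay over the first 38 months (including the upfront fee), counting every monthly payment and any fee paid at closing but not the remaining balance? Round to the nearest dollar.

At 16.65% the monthly rate is 0.0138750, so the payment is 5,000 × 0.0138750 / (1 − 1.0138750^−48) = $143.37.
Total outlay = 38 × $143.37 + $100.00 = $5,548.06.

$5,548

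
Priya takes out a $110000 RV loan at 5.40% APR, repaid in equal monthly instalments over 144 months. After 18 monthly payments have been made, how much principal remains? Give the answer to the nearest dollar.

With monthly rate i = 5.4%/12 = 0.0045000, the balance after k of n payments is P · [(1+i)^n − (1+i)^k] / [(1+i)^n − 1].
(1+0.0045000)^144 = 1.90893665 and (1+0.0045000)^18 = 1.08417388, so the balance is 110,000 × (1.90893665 − 1.08417388) / (1.90893665 − 1) = $99,813.23.

$99,813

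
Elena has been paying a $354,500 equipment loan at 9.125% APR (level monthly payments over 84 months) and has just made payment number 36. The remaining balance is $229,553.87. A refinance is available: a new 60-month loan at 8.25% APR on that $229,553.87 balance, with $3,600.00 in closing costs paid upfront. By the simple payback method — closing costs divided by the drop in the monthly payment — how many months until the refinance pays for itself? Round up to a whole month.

Current payment = 354,500 × 9.125%/12 / (1 − (1+0.0076042)^−84) = $5,726.09.
Refinanced payment = 229,553.87 × 0.0068750 / (1 − (1+0.0068750)^−60) = $4,682.04.
Monthly savings = $5,726.09 − $4,682.04 = $1,044.05.
Break-even = $3,600.00 / $1,044.05 = 3.45 → 4 months.

4 months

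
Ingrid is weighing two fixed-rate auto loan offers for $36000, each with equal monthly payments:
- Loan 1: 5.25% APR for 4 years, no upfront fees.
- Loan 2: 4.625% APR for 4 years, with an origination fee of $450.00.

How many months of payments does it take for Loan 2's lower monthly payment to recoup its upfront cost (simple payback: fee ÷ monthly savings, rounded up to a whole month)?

45 months

Loan 1: monthly rate = 5.25%/12 = 0.0043750; payment = 36,000 × 0.0043750 / (1 − (1+0.0043750)^−48) = $833.14.
Loan 2: monthly rate = 4.625%/12 = 0.0038542; payment = 36,000 × 0.0038542 / (1 − (1+0.0038542)^−48) = $822.95.
Monthly savings = $833.14 − $822.95 = $10.19.
Break-even = $450.00 / $10.19 = 44.16 → 45 months.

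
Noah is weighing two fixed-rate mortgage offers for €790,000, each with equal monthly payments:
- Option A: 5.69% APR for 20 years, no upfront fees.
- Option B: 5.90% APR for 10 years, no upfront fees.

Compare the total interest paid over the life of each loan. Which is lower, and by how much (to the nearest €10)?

Option A: monthly rate = 5.69%/12 = 0.0047417; payment = 790,000 × 0.0047417 / (1 − (1+0.0047417)^−240) = €5,519.43.
Total interest on Option A = 240 × €5,519.43 − €790,000 = €534,663.20.
Option B: monthly rate = 5.9%/12 = 0.0049167; payment = 790,000 × 0.0049167 / (1 − (1+0.0049167)^−120) = €8,731.00.
Total interest on Option B = 120 × €8,731.00 − €790,000 = €257,720.00.
Option B is lower by €276,943.20.

Option B by €276,940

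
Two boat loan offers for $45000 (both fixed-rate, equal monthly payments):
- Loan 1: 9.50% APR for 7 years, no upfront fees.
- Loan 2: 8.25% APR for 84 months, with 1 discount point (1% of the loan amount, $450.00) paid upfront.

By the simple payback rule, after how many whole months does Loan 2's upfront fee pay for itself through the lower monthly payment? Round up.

16 months

Loan 1: monthly rate = 9.5%/12 = 0.0079167; payment = 45,000 × 0.0079167 / (1 − (1+0.0079167)^−84) = $735.48.
Loan 2: at 8.25% the monthly rate is 0.0068750, so the payment is 45,000 × 0.0068750 / (1 − 1.0068750^−84) = $707.00.
Monthly savings = $735.48 − $707.00 = $28.48.
Break-even = $450.00 / $28.48 = 15.80 → 16 months.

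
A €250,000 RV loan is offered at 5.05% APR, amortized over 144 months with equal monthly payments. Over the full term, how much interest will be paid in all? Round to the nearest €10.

€83,860

At 5.05% the monthly rate is 0.0042083, so the payment is 250,000 × 0.0042083 / (1 − 1.0042083^−144) = €2,318.50.
Total paid = 144 × €2,318.50 = €333,864.00; interest = €333,864.00 − €250,000 = €83,864.00.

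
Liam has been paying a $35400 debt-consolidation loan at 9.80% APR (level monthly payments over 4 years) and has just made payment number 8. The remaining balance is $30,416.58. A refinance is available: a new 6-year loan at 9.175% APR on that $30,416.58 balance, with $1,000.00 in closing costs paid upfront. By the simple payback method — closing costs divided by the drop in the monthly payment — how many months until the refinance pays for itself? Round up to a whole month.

Current payment = 35,400 × 9.8%/12 / (1 − (1+0.0081667)^−48) = $894.44.
Refinanced payment = 30,416.58 × 0.0076458 / (1 − (1+0.0076458)^−72) = $550.92.
Monthly savings = $894.44 − $550.92 = $343.52.
Break-even = $1,000.00 / $343.52 = 2.91 → 3 months.

3 months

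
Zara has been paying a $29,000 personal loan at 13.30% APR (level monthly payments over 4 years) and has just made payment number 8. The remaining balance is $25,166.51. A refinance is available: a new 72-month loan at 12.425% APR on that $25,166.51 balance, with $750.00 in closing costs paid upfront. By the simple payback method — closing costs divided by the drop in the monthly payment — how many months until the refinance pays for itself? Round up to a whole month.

Current payment = 29,000 × 13.3%/12 / (1 − (1+0.0110833)^−48) = $782.32.
Refinanced payment = 25,166.51 × 0.0103542 / (1 − (1+0.0103542)^−72) = $497.59.
Monthly savings = $782.32 − $497.59 = $284.73.
Break-even = $750.00 / $284.73 = 2.63 → 3 months.

3 months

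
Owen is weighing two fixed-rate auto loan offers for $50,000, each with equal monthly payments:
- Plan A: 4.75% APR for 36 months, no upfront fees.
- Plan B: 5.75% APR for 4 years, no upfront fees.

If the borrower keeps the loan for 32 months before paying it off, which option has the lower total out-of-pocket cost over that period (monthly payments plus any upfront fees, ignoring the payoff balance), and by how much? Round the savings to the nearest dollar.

Plan B by $10,381

Plan A: at 4.75% the monthly rate is 0.0039583, so the payment is 50,000 × 0.0039583 / (1 − 1.0039583^−36) = $1,492.94.
Plan B: at 5.75% the monthly rate is 0.0047917, so the payment is 50,000 × 0.0047917 / (1 − 1.0047917^−48) = $1,168.53.
Over 32 months: Plan A costs 32 × $1,492.94 = $47,774.08; Plan B costs 32 × $1,168.53 = $37,392.96.
Plan B is cheaper by $47,774.08 − $37,392.96 = $10,381.12.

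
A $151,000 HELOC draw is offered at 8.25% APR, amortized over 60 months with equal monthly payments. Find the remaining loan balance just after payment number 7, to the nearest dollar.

$136,410

With monthly rate i = 8.25%/12 = 0.0068750, the balance after k of n payments is P · [(1+i)^n − (1+i)^k] / [(1+i)^n − 1].
(1+0.0068750)^60 = 1.50845884 and (1+0.0068750)^7 = 1.04912903, so the balance is 151,000 × (1.50845884 − 1.04912903) / (1.50845884 − 1) = $136,409.86.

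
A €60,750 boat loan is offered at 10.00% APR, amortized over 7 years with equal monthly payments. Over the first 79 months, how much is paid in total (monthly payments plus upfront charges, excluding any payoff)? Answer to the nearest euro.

Monthly rate = 10%/12 = 0.0083333; payment = 60,750 × 0.0083333 / (1 − (1+0.0083333)^−84) = €1,008.52.
Total outlay = 79 × €1,008.52 = €79,673.08.

€79,673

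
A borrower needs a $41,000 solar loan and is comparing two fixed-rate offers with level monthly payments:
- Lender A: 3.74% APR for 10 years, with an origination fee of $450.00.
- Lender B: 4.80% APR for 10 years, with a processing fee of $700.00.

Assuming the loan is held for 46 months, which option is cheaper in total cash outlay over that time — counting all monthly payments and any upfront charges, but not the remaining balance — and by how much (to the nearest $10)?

Lender A by $1,210

Lender A: at 3.74% the monthly rate is 0.0031167, so the payment is 41,000 × 0.0031167 / (1 − 1.0031167^−120) = $410.06.
Lender B: monthly rate = 4.8%/12 = 0.0040000; payment = 41,000 × 0.0040000 / (1 − (1+0.0040000)^−120) = $430.87.
Over 46 months: Lender A costs 46 × $410.06 + $450.00 = $19,312.76; Lender B costs 46 × $430.87 + $700.00 = $20,520.02.
Lender A is cheaper by $20,520.02 − $19,312.76 = $1,207.26.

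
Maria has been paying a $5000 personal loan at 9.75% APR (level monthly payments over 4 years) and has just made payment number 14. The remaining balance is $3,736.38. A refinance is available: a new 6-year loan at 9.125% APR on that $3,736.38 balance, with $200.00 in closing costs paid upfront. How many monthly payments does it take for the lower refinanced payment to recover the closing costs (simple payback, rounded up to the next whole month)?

Current payment = 5,000 × 9.75%/12 / (1 − (1+0.0081250)^−48) = $126.21.
Refinanced payment = 3,736.38 × 0.0076042 / (1 − (1+0.0076042)^−72) = $67.58.
Monthly savings = $126.21 − $67.58 = $58.63.
Break-even = $200.00 / $58.63 = 3.41 → 4 months.

4 months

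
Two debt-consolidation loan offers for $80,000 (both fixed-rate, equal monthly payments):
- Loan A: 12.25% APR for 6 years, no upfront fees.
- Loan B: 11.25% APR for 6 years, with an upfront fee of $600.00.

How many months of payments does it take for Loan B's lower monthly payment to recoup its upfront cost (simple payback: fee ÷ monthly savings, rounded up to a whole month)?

15 months

Loan A: at 12.25% the monthly rate is 0.0102083, so the payment is 80,000 × 0.0102083 / (1 − 1.0102083^−72) = $1,574.44.
Loan B: at 11.25% the monthly rate is 0.0093750, so the payment is 80,000 × 0.0093750 / (1 − 1.0093750^−72) = $1,532.99.
Monthly savings = $1,574.44 − $1,532.99 = $41.45.
Break-even = $600.00 / $41.45 = 14.48 → 15 months.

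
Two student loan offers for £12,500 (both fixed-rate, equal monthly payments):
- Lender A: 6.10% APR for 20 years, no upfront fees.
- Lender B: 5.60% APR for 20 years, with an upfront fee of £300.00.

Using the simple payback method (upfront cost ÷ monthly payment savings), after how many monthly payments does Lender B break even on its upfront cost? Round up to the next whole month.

84 months

Lender A: monthly rate = 6.1%/12 = 0.0050833; payment = 12,500 × 0.0050833 / (1 − (1+0.0050833)^−240) = £90.28.
Lender B: monthly rate = 5.6%/12 = 0.0046667; payment = 12,500 × 0.0046667 / (1 − (1+0.0046667)^−240) = £86.69.
Monthly savings = £90.28 − £86.69 = £3.59.
Break-even = £300.00 / £3.59 = 83.57 → 84 months.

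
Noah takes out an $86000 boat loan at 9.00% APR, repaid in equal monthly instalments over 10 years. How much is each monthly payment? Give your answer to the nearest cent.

Monthly rate = 9%/12 = 0.0075000; payment = 86,000 × 0.0075000 / (1 − (1+0.0075000)^−120) = $1,089.41.

$1,089.41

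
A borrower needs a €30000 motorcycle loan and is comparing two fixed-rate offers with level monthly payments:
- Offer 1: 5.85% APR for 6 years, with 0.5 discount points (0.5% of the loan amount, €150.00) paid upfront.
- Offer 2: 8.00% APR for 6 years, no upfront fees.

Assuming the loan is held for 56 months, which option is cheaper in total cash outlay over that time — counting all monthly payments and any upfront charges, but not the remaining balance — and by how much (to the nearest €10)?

Offer 1: at 5.85% the monthly rate is 0.0048750, so the payment is 30,000 × 0.0048750 / (1 − 1.0048750^−72) = €495.07.
Offer 2: at 8.00% the monthly rate is 0.0066667, so the payment is 30,000 × 0.0066667 / (1 − 1.0066667^−72) = €526.00.
Over 56 months: Offer 1 costs 56 × €495.07 + €150.00 = €27,873.92; Offer 2 costs 56 × €526.00 = €29,456.00.
Offer 1 is cheaper by €29,456.00 − €27,873.92 = €1,582.08.

Offer 1 by €1,580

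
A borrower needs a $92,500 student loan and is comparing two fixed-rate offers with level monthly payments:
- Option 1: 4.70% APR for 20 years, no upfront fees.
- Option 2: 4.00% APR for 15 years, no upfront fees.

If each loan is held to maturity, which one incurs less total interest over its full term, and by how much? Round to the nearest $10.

Option 1: monthly rate = 4.7%/12 = 0.0039167; payment = 92,500 × 0.0039167 / (1 − (1+0.0039167)^−240) = $595.23.
Total interest on Option 1 = 240 × $595.23 − $92,500 = $50,355.20.
Option 2: at 4.00% the monthly rate is 0.0033333, so the payment is 92,500 × 0.0033333 / (1 − 1.0033333^−180) = $684.21.
Total interest on Option 2 = 180 × $684.21 − $92,500 = $30,657.80.
Option 2 is lower by $19,697.40.

Option 2 by $19,700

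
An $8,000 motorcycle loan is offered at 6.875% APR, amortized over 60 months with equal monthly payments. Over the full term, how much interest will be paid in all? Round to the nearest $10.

$1,480

At 6.875% the monthly rate is 0.0057292, so the payment is 8,000 × 0.0057292 / (1 − 1.0057292^−60) = $157.94.
Total paid = 60 × $157.94 = $9,476.40; interest = $9,476.40 − $8,000 = $1,476.40.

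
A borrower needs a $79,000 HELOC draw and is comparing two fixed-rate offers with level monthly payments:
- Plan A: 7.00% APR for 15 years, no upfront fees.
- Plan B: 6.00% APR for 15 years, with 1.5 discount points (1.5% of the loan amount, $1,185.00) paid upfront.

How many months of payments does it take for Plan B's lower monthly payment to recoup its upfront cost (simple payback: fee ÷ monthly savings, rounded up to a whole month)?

Plan A: at 7.00% the monthly rate is 0.0058333, so the payment is 79,000 × 0.0058333 / (1 − 1.0058333^−180) = $710.07.
Plan B: monthly rate = 6%/12 = 0.0050000; payment = 79,000 × 0.0050000 / (1 − (1+0.0050000)^−180) = $666.65.
Monthly savings = $710.07 − $666.65 = $43.42.
Break-even = $1,185.00 / $43.42 = 27.29 → 28 months.

28 months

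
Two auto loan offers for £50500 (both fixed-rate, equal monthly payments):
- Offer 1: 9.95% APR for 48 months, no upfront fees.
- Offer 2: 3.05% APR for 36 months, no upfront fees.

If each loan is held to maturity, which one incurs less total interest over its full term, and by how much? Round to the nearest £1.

Offer 2 by £8,511

Offer 1: at 9.95% the monthly rate is 0.0082917, so the payment is 50,500 × 0.0082917 / (1 − 1.0082917^−48) = £1,279.60.
Total interest on Offer 1 = 48 × £1,279.60 − £50,500 = £10,920.80.
Offer 2: monthly rate = 3.05%/12 = 0.0025417; payment = 50,500 × 0.0025417 / (1 − (1+0.0025417)^−36) = £1,469.71.
Total interest on Offer 2 = 36 × £1,469.71 − £50,500 = £2,409.56.
Offer 2 is lower by £8,511.24.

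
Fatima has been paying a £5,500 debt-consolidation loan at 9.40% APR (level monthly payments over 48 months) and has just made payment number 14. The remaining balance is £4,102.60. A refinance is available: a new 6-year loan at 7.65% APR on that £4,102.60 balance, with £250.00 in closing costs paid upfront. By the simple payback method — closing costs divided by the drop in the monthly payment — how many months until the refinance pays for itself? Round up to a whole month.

Current payment = 5,500 × 9.4%/12 / (1 − (1+0.0078333)^−48) = £137.91.
Refinanced payment = 4,102.60 × 0.0063750 / (1 − (1+0.0063750)^−72) = £71.23.
Monthly savings = £137.91 − £71.23 = £66.68.
Break-even = £250.00 / £66.68 = 3.75 → 4 months.

4 months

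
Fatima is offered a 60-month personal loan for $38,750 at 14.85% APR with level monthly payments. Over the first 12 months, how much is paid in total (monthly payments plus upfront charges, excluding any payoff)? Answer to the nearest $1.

$11,026

At 14.85% the monthly rate is 0.0123750, so the payment is 38,750 × 0.0123750 / (1 − 1.0123750^−60) = $918.81.
Total outlay = 12 × $918.81 = $11,025.72.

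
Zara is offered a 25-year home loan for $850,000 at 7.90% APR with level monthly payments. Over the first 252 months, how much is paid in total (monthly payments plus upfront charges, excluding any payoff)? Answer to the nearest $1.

$1,639,066

Monthly rate = 7.9%/12 = 0.0065833; payment = 850,000 × 0.0065833 / (1 − (1+0.0065833)^−300) = $6,504.23.
Total outlay = 252 × $6,504.23 = $1,639,065.96.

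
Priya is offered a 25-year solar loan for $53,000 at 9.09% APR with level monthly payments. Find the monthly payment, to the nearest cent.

$448.05

Monthly rate = 9.09%/12 = 0.0075750; payment = 53,000 × 0.0075750 / (1 − (1+0.0075750)^−300) = $448.05.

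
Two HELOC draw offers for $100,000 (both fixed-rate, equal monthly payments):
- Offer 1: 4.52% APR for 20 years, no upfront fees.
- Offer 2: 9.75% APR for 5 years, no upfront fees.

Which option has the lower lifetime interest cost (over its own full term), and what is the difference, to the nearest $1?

Offer 2 by $25,350

Offer 1: at 4.52% the monthly rate is 0.0037667, so the payment is 100,000 × 0.0037667 / (1 − 1.0037667^−240) = $633.73.
Total interest on Offer 1 = 240 × $633.73 − $100,000 = $52,095.20.
Offer 2: at 9.75% the monthly rate is 0.0081250, so the payment is 100,000 × 0.0081250 / (1 − 1.0081250^−60) = $2,112.42.
Total interest on Offer 2 = 60 × $2,112.42 − $100,000 = $26,745.20.
Offer 2 is lower by $25,350.00.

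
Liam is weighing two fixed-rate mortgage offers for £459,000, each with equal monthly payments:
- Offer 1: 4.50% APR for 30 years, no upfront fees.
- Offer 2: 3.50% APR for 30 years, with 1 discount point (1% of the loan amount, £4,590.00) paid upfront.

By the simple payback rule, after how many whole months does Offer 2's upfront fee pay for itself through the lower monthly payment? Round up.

Offer 1: at 4.50% the monthly rate is 0.0037500, so the payment is 459,000 × 0.0037500 / (1 − 1.0037500^−360) = £2,325.69.
Offer 2: at 3.50% the monthly rate is 0.0029167, so the payment is 459,000 × 0.0029167 / (1 − 1.0029167^−360) = £2,061.12.
Monthly savings = £2,325.69 − £2,061.12 = £264.57.
Break-even = £4,590.00 / £264.57 = 17.35 → 18 months.

18 months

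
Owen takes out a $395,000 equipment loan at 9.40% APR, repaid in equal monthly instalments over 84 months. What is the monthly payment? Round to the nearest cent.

At 9.40% the monthly rate is 0.0078333, so the payment is 395,000 × 0.0078333 / (1 − 1.0078333^−84) = $6,435.66.

$6,435.66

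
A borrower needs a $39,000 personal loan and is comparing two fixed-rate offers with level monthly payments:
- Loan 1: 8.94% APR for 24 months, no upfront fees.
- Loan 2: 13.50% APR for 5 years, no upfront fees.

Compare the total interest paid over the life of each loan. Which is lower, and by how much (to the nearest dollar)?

Loan 1 by $11,108

Loan 1: at 8.94% the monthly rate is 0.0074500, so the payment is 39,000 × 0.0074500 / (1 − 1.0074500^−24) = $1,780.63.
Total interest on Loan 1 = 24 × $1,780.63 − $39,000 = $3,735.12.
Loan 2: monthly rate = 13.5%/12 = 0.0112500; payment = 39,000 × 0.0112500 / (1 − (1+0.0112500)^−60) = $897.38.
Total interest on Loan 2 = 60 × $897.38 − $39,000 = $14,842.80.
Loan 1 is lower by $11,107.68.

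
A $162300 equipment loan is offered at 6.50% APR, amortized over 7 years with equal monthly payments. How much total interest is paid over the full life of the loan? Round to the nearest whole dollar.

$40,145

Monthly rate = 6.5%/12 = 0.0054167; payment = 162,300 × 0.0054167 / (1 − (1+0.0054167)^−84) = $2,410.06.
Total paid = 84 × $2,410.06 = $202,445.04; interest = $202,445.04 − $162,300 = $40,145.04.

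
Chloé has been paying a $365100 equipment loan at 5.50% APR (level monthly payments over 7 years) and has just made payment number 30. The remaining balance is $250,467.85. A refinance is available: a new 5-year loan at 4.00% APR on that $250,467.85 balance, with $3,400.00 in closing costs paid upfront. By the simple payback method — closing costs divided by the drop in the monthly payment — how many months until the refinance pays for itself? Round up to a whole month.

6 months

Current payment = 365,100 × 5.5%/12 / (1 − (1+0.0045833)^−84) = $5,246.50.
Refinanced payment = 250,467.85 × 0.0033333 / (1 − (1+0.0033333)^−60) = $4,612.75.
Monthly savings = $5,246.50 − $4,612.75 = $633.75.
Break-even = $3,400.00 / $633.75 = 5.36 → 6 months.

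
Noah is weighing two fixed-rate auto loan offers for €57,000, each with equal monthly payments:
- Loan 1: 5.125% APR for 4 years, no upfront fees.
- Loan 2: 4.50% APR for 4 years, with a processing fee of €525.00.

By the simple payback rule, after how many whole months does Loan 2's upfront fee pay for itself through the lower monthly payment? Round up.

Loan 1: at 5.125% the monthly rate is 0.0042708, so the payment is 57,000 × 0.0042708 / (1 − 1.0042708^−48) = €1,315.90.
Loan 2: at 4.50% the monthly rate is 0.0037500, so the payment is 57,000 × 0.0037500 / (1 − 1.0037500^−48) = €1,299.80.
Monthly savings = €1,315.90 − €1,299.80 = €16.10.
Break-even = €525.00 / €16.10 = 32.61 → 33 months.

33 months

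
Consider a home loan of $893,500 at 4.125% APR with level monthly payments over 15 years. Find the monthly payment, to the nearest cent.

Monthly rate = 4.125%/12 = 0.0034375; payment = 893,500 × 0.0034375 / (1 − (1+0.0034375)^−180) = $6,665.22.

$6,665.22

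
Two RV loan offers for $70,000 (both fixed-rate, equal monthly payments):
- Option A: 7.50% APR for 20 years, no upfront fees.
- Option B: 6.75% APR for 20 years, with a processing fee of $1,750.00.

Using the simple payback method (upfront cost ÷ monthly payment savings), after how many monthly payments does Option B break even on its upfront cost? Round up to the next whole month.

Option A: at 7.50% the monthly rate is 0.0062500, so the payment is 70,000 × 0.0062500 / (1 − 1.0062500^−240) = $563.92.
Option B: at 6.75% the monthly rate is 0.0056250, so the payment is 70,000 × 0.0056250 / (1 − 1.0056250^−240) = $532.25.
Monthly savings = $563.92 − $532.25 = $31.67.
Break-even = $1,750.00 / $31.67 = 55.26 → 56 months.

56 months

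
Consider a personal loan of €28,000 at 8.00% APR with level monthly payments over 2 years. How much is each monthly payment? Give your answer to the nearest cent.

Monthly rate = 8%/12 = 0.0066667; payment = 28,000 × 0.0066667 / (1 − (1+0.0066667)^−24) = €1,266.36.

€1,266.36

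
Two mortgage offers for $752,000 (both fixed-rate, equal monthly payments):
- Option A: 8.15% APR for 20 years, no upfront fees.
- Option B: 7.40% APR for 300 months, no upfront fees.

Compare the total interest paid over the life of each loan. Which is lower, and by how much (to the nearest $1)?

Option A: monthly rate = 8.15%/12 = 0.0067917; payment = 752,000 × 0.0067917 / (1 − (1+0.0067917)^−240) = $6,360.41.
Total interest on Option A = 240 × $6,360.41 − $752,000 = $774,498.40.
Option B: monthly rate = 7.4%/12 = 0.0061667; payment = 752,000 × 0.0061667 / (1 − (1+0.0061667)^−300) = $5,508.39.
Total interest on Option B = 300 × $5,508.39 − $752,000 = $900,517.00.
Option A is lower by $126,018.60.

Option A by $126,019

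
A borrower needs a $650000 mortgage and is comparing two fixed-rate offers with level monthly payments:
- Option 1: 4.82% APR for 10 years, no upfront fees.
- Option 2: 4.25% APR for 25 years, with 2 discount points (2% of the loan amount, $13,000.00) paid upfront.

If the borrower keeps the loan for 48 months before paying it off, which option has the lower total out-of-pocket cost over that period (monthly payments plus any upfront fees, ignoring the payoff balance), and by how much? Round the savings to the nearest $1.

Option 1: at 4.82% the monthly rate is 0.0040167, so the payment is 650,000 × 0.0040167 / (1 − 1.0040167^−120) = $6,837.21.
Option 2: monthly rate = 4.25%/12 = 0.0035417; payment = 650,000 × 0.0035417 / (1 − (1+0.0035417)^−300) = $3,521.30.
Over 48 months: Option 1 costs 48 × $6,837.21 = $328,186.08; Option 2 costs 48 × $3,521.30 + $13,000.00 = $182,022.40.
Option 2 is cheaper by $328,186.08 − $182,022.40 = $146,163.68.

Option 2 by $146,164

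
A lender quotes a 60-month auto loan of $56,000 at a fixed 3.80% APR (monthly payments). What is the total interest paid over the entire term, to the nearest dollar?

At 3.80% the monthly rate is 0.0031667, so the payment is 56,000 × 0.0031667 / (1 − 1.0031667^−60) = $1,026.28.
Total paid = 60 × $1,026.28 = $61,576.80; interest = $61,576.80 − $56,000 = $5,576.80.

$5,577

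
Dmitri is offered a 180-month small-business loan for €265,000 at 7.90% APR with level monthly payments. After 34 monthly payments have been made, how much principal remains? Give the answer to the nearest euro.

With monthly rate i = 7.9%/12 = 0.0065833, the balance after k of n payments is P · [(1+i)^n − (1+i)^k] / [(1+i)^n − 1].
(1+0.0065833)^180 = 3.25800945 and (1+0.0065833)^34 = 1.24994527, so the balance is 265,000 × (3.25800945 − 1.24994527) / (3.25800945 − 1) = €235,666.42.

€235,666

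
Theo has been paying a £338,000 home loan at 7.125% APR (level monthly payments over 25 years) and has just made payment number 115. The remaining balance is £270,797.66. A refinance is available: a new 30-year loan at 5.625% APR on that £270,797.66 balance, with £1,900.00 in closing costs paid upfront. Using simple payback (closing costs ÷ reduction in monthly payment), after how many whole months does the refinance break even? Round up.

3 months

Current payment = 338,000 × 7.125%/12 / (1 − (1+0.0059375)^−300) = £2,415.93.
Refinanced payment = 270,797.66 × 0.0046875 / (1 − (1+0.0046875)^−360) = £1,558.86.
Monthly savings = £2,415.93 − £1,558.86 = £857.07.
Break-even = £1,900.00 / £857.07 = 2.22 → 3 months.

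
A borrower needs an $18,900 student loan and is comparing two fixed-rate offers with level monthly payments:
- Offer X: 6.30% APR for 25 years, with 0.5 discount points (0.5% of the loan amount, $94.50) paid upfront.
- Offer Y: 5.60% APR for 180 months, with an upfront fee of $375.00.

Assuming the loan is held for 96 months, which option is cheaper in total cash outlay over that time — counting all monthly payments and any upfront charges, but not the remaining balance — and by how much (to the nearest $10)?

Offer X: monthly rate = 6.3%/12 = 0.0052500; payment = 18,900 × 0.0052500 / (1 − (1+0.0052500)^−300) = $125.26.
Offer Y: monthly rate = 5.6%/12 = 0.0046667; payment = 18,900 × 0.0046667 / (1 − (1+0.0046667)^−180) = $155.43.
Over 96 months: Offer X costs 96 × $125.26 + $94.50 = $12,119.46; Offer Y costs 96 × $155.43 + $375.00 = $15,296.28.
Offer X is cheaper by $15,296.28 − $12,119.46 = $3,176.82.

Offer X by $3,180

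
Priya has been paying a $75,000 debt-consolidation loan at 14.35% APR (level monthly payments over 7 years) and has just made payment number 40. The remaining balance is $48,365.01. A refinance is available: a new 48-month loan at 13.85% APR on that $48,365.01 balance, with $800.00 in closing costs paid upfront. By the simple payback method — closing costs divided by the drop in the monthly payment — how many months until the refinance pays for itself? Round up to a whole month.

Current payment = 75,000 × 14.35%/12 / (1 − (1+0.0119583)^−84) = $1,420.04.
Refinanced payment = 48,365.01 × 0.0115417 / (1 − (1+0.0115417)^−48) = $1,318.01.
Monthly savings = $1,420.04 − $1,318.01 = $102.03.
Break-even = $800.00 / $102.03 = 7.84 → 8 months.

8 months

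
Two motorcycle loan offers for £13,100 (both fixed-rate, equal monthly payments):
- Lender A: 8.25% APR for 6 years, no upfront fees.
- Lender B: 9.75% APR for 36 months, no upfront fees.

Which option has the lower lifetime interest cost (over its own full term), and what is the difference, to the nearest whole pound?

Lender A: at 8.25% the monthly rate is 0.0068750, so the payment is 13,100 × 0.0068750 / (1 − 1.0068750^−72) = £231.29.
Total interest on Lender A = 72 × £231.29 − £13,100 = £3,552.88.
Lender B: at 9.75% the monthly rate is 0.0081250, so the payment is 13,100 × 0.0081250 / (1 − 1.0081250^−36) = £421.16.
Total interest on Lender B = 36 × £421.16 − £13,100 = £2,061.76.
Lender B is lower by £1,491.12.

Lender B by £1,491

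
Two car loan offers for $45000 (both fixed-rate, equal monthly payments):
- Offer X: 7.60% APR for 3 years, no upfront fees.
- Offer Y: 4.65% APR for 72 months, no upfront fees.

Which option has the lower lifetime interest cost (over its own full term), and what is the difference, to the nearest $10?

Offer X: monthly rate = 7.6%/12 = 0.0063333; payment = 45,000 × 0.0063333 / (1 − (1+0.0063333)^−36) = $1,401.85.
Total interest on Offer X = 36 × $1,401.85 − $45,000 = $5,466.60.
Offer Y: monthly rate = 4.65%/12 = 0.0038750; payment = 45,000 × 0.0038750 / (1 − (1+0.0038750)^−72) = $717.44.
Total interest on Offer Y = 72 × $717.44 − $45,000 = $6,655.68.
Offer X is lower by $1,189.08.

Offer X by $1,190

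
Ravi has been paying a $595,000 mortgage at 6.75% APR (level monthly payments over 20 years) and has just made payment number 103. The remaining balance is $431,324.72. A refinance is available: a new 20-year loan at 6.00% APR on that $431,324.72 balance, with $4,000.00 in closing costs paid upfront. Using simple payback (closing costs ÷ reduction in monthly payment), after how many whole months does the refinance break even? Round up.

Current payment = 595,000 × 6.75%/12 / (1 − (1+0.0056250)^−240) = $4,524.17.
Refinanced payment = 431,324.72 × 0.0050000 / (1 − (1+0.0050000)^−240) = $3,090.14.
Monthly savings = $4,524.17 − $3,090.14 = $1,434.03.
Break-even = $4,000.00 / $1,434.03 = 2.79 → 3 months.

3 months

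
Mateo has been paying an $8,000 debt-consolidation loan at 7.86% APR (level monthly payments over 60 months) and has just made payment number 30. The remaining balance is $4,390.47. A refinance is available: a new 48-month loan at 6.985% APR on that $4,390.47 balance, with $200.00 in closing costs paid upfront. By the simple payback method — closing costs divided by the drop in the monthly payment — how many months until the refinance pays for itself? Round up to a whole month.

Current payment = 8,000 × 7.86%/12 / (1 − (1+0.0065500)^−60) = $161.68.
Refinanced payment = 4,390.47 × 0.0058208 / (1 − (1+0.0058208)^−48) = $105.10.
Monthly savings = $161.68 − $105.10 = $56.58.
Break-even = $200.00 / $56.58 = 3.53 → 4 months.

4 months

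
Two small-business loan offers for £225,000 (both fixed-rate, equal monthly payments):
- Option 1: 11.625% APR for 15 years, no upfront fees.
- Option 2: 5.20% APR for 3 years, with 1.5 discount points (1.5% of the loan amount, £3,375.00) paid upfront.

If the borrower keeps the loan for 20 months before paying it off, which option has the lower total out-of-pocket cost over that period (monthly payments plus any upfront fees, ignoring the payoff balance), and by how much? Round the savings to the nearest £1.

Option 1 by £85,722

Option 1: at 11.625% the monthly rate is 0.0096875, so the payment is 225,000 × 0.0096875 / (1 − 1.0096875^−180) = £2,646.33.
Option 2: at 5.20% the monthly rate is 0.0043333, so the payment is 225,000 × 0.0043333 / (1 − 1.0043333^−36) = £6,763.67.
Over 20 months: Option 1 costs 20 × £2,646.33 = £52,926.60; Option 2 costs 20 × £6,763.67 + £3,375.00 = £138,648.40.
Option 1 is cheaper by £138,648.40 − £52,926.60 = £85,721.80.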